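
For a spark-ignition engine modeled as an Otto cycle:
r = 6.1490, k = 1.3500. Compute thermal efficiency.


r^(k-1) = 1.8883
eta = 1 - 1/1.8883 = 0.4704 = 47.0436%

47.0436%


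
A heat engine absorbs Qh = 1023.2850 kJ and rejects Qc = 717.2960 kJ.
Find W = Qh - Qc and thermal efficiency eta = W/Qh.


W = 1023.2850 - 717.2960 = 305.9890 kJ
eta = 305.9890 / 1023.2850 = 0.2990 = 29.9026%

W = 305.9890 kJ, eta = 29.9026%


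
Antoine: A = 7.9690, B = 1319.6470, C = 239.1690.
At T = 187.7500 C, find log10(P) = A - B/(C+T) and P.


C+T = 426.9190
B/(C+T) = 3.0911
log10(P) = 7.9690 - 3.0911 = 4.8779
P = 10^4.8779 = 75492.7831 mmHg

75492.7831 mmHg


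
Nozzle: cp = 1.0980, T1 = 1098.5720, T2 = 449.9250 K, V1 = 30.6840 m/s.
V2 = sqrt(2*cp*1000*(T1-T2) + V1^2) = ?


dT = 648.6470 K
2*cp*1000*dT = 1424428.8120
V1^2 = 941.5079
V2 = sqrt(1425370.3199) = 1193.8887 m/s

1193.8887 m/s


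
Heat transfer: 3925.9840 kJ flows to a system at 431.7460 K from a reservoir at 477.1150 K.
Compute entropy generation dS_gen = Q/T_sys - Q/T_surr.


dS_sys = 3925.9840/431.7460 = 9.0933 kJ/K
dS_surr = -3925.9840/477.1150 = -8.2286 kJ/K
dS_gen = 9.0933 - 8.2286 = 0.8647 kJ/K (irreversible)

dS_gen = 0.8647 kJ/K, irreversible


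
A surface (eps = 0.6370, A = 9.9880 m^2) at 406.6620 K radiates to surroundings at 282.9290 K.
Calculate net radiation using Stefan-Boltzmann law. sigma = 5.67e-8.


T^4 = 2.7349e+10
Tsurr^4 = 6.4078e+09
Q = 0.6370 * 5.67e-8 * 9.9880 * 2.0941e+10 = 7554.2797 W

7554.2797 W


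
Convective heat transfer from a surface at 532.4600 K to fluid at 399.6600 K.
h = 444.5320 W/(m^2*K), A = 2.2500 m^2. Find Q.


dT = 132.8000 K
Q = 444.5320 * 2.2500 * 132.8000 = 132826.1616 W

132826.1616 W


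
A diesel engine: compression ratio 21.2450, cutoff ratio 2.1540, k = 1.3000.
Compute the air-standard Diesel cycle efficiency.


r^(k-1) = 2.5014
rc^k = 2.7116
eta = 0.5439 = 54.3894%

54.3894%


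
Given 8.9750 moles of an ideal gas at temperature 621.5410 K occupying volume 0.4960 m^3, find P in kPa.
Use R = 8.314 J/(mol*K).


P = nRT/V = 8.9750 * 8.314 * 621.5410 / 0.4960
= 46378.2396 / 0.4960 = 93504.5153 Pa = 93.5045 kPa

93.5045 kPa


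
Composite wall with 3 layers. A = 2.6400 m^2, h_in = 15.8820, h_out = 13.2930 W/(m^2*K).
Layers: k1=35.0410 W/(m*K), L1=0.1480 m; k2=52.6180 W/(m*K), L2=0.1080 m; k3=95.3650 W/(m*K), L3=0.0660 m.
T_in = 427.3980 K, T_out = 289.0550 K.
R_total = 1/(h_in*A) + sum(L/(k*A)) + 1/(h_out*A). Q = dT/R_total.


R_conv_in = 1/(15.8820*2.6400) = 0.0239
R_1 = 0.1480/(35.0410*2.6400) = 0.0016
R_2 = 0.1080/(52.6180*2.6400) = 0.0008
R_3 = 0.0660/(95.3650*2.6400) = 0.0003
R_conv_out = 1/(13.2930*2.6400) = 0.0285
R_total = 0.0550 K/W
Q = 138.3430 / 0.0550 = 2516.0177 W

R_total = 0.0550 K/W, Q = 2516.0177 W


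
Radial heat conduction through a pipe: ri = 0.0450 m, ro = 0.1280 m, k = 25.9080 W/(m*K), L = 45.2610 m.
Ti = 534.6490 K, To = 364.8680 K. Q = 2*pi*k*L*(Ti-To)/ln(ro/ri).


dT = 169.7810 K
ln(ro/ri) = 1.0454
Q = 2*pi*25.9080*45.2610*169.7810 / 1.0454 = 1196624.4744 W

1196624.4744 W


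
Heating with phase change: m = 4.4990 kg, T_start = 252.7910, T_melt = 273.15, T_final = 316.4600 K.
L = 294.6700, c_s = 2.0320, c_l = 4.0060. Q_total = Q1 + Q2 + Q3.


Q1 (sensible, solid) = 4.4990 * 2.0320 * 20.3590 = 186.1213 kJ
Q2 (latent) = 4.4990 * 294.6700 = 1325.7203 kJ
Q3 (sensible, liquid) = 4.4990 * 4.0060 * 43.3100 = 780.5759 kJ
Q_total = 2292.4175 kJ

2292.4175 kJ


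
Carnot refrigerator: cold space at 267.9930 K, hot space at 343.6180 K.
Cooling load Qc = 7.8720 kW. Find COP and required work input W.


COP = 267.9930 / 75.6250 = 3.5437
W = 7.8720 / 3.5437 = 2.2214 kW

COP = 3.5437, W = 2.2214 kW


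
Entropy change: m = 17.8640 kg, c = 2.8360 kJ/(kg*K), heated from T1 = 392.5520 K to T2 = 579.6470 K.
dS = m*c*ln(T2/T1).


T2/T1 = 1.4766
ln(T2/T1) = 0.3898
dS = 17.8640 * 2.8360 * 0.3898 = 19.7456 kJ/K

19.7456 kJ/K


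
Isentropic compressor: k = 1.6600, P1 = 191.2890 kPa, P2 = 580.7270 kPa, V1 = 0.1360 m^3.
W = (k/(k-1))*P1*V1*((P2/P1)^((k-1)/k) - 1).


(k-1)/k = 0.3976
(P2/P1)^exp = 1.5551
W = 2.5152 * 191.2890 * 0.1360 * (1.5551 - 1) = 36.3198 kJ

36.3198 kJ


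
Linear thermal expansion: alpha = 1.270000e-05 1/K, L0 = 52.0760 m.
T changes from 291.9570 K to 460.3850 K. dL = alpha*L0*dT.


dT = 168.4280 K
dL = 1.270000e-05 * 52.0760 * 168.4280 = 0.111392 m
L_final = 52.187392 m

dL = 0.111392 m


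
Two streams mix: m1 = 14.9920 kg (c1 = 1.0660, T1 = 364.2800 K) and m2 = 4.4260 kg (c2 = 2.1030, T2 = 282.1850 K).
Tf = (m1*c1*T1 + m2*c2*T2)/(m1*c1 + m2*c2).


num = 8448.2742
den = 25.2894
Tf = 334.0645 K

334.0645 K


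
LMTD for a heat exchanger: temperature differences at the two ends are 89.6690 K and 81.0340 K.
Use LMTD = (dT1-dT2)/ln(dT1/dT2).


dT1/dT2 = 1.1066
ln(dT1/dT2) = 0.1013
LMTD = 8.6350 / 0.1013 = 85.2787 K

85.2787 K


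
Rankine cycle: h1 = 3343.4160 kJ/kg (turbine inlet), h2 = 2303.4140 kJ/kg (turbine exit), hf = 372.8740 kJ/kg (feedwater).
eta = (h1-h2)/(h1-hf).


W = 1040.0020 kJ/kg
Q_in = 2970.5420 kJ/kg
eta = 0.3501 = 35.0105%

eta = 35.0105%


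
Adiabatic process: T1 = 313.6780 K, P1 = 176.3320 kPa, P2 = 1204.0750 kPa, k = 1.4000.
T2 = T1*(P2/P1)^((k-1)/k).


(k-1)/k = 0.2857
(P2/P1)^exp = 1.7313
T2 = 313.6780 * 1.7313 = 543.0776 K

543.0776 K


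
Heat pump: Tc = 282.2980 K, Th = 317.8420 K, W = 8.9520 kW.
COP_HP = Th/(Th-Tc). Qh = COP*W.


COP = 317.8420 / 35.5440 = 8.9422
Qh = 8.9422 * 8.9520 = 80.0507 kW

COP = 8.9422, Qh = 80.0507 kW


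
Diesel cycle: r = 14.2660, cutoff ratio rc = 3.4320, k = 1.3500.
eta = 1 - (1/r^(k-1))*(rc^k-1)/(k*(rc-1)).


r^(k-1) = 2.5352
rc^k = 5.2843
eta = 0.4853 = 48.5271%

48.5271%


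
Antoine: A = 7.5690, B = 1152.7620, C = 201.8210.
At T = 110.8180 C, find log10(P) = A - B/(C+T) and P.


C+T = 312.6390
B/(C+T) = 3.6872
log10(P) = 7.5690 - 3.6872 = 3.8818
P = 10^3.8818 = 7617.3106 mmHg

7617.3106 mmHg


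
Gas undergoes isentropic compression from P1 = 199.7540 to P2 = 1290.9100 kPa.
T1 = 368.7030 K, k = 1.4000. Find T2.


(k-1)/k = 0.2857
(P2/P1)^exp = 1.7043
T2 = 368.7030 * 1.7043 = 628.3761 K

628.3761 K


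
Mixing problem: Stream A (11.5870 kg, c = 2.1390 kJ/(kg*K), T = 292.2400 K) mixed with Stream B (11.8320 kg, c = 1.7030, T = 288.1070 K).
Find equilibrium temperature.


num = 13048.3755
den = 44.9345
Tf = 290.3866 K

290.3866 K


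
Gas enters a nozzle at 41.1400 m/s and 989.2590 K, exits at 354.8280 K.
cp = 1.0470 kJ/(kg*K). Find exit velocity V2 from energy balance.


dT = 634.4310 K
2*cp*1000*dT = 1328498.5140
V1^2 = 1692.4996
V2 = sqrt(1330191.0136) = 1153.3391 m/s

1153.3391 m/s


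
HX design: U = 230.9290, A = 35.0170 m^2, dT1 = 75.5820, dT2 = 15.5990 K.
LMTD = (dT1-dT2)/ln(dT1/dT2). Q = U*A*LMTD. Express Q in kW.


LMTD = 38.0118 K
Q = 230.9290 * 35.0170 * 38.0118 = 307379.9045 W = 307.3799 kW

307.3799 kW


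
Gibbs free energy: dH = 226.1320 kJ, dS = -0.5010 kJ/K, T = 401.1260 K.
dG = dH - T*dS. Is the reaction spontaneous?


T*dS = 401.1260 * -0.5010 = -200.9641 kJ
dG = 226.1320 + 200.9641 = 427.0961 kJ (non-spontaneous)

dG = 427.0961 kJ, non-spontaneous


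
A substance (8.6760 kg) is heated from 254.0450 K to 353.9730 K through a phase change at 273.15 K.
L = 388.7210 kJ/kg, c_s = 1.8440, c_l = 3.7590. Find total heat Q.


Q1 (sensible, solid) = 8.6760 * 1.8440 * 19.1050 = 305.6522 kJ
Q2 (latent) = 8.6760 * 388.7210 = 3372.5434 kJ
Q3 (sensible, liquid) = 8.6760 * 3.7590 * 80.8230 = 2635.8873 kJ
Q_total = 6314.0829 kJ

6314.0829 kJ


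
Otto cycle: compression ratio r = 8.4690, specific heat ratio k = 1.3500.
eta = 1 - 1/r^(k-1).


r^(k-1) = 2.1122
eta = 1 - 1/2.1122 = 0.5266 = 52.6567%

52.6567%


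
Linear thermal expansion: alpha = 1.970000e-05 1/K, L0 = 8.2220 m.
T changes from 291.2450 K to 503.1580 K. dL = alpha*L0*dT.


dT = 211.9130 K
dL = 1.970000e-05 * 8.2220 * 211.9130 = 0.034324 m
L_final = 8.256324 m

dL = 0.034324 m


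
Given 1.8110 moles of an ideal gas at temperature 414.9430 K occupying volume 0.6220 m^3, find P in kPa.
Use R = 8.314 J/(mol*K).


P = nRT/V = 1.8110 * 8.314 * 414.9430 / 0.6220
= 6247.6532 / 0.6220 = 10044.4585 Pa = 10.0445 kPa

10.0445 kPa


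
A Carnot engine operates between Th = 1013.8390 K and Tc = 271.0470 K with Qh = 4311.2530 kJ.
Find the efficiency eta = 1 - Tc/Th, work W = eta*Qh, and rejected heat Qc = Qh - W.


eta = 1 - 271.0470/1013.8390 = 0.7327
W = 0.7327 * 4311.2530 = 3158.6517 kJ
Qc = 4311.2530 - 3158.6517 = 1152.6013 kJ

eta = 73.2653%, W = 3158.6517 kJ, Qc = 1152.6013 kJ


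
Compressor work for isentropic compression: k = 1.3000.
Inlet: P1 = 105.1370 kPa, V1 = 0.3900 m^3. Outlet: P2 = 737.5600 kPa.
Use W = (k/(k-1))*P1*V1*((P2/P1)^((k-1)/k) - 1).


(k-1)/k = 0.2308
(P2/P1)^exp = 1.5676
W = 4.3333 * 105.1370 * 0.3900 * (1.5676 - 1) = 100.8553 kJ

100.8553 kJ


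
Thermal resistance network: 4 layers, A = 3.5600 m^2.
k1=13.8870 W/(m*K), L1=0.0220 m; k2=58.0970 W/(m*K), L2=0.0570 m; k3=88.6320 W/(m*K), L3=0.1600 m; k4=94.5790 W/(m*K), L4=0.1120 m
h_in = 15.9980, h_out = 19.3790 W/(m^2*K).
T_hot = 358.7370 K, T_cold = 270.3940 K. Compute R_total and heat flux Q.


R_conv_in = 1/(15.9980*3.5600) = 0.0176
R_1 = 0.0220/(13.8870*3.5600) = 0.0004
R_2 = 0.0570/(58.0970*3.5600) = 0.0003
R_3 = 0.1600/(88.6320*3.5600) = 0.0005
R_4 = 0.1120/(94.5790*3.5600) = 0.0003
R_conv_out = 1/(19.3790*3.5600) = 0.0145
R_total = 0.0336 K/W
Q = 88.3430 / 0.0336 = 2628.1835 W

R_total = 0.0336 K/W, Q = 2628.1835 W


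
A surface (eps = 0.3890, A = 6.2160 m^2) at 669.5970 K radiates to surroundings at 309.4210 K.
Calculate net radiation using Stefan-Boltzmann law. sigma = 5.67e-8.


T^4 = 2.0103e+11
Tsurr^4 = 9.1664e+09
Q = 0.3890 * 5.67e-8 * 6.2160 * 1.9186e+11 = 26304.4384 W

26304.4384 W


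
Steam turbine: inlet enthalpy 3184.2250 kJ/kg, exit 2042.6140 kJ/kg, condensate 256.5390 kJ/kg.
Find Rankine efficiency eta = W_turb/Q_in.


W = 1141.6110 kJ/kg
Q_in = 2927.6860 kJ/kg
eta = 0.3899 = 38.9936%

eta = 38.9936%


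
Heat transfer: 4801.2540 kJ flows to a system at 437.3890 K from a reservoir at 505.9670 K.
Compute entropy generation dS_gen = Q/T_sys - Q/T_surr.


dS_sys = 4801.2540/437.3890 = 10.9771 kJ/K
dS_surr = -4801.2540/505.9670 = -9.4893 kJ/K
dS_gen = 10.9771 - 9.4893 = 1.4878 kJ/K (irreversible)

dS_gen = 1.4878 kJ/K, irreversible


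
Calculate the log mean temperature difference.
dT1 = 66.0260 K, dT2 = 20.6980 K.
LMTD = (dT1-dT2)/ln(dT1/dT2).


dT1/dT2 = 3.1900
ln(dT1/dT2) = 1.1600
LMTD = 45.3280 / 1.1600 = 39.0755 K

39.0755 K


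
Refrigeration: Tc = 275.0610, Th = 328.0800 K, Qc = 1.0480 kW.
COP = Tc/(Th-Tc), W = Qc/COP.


COP = 275.0610 / 53.0190 = 5.1880
W = 1.0480 / 5.1880 = 0.2020 kW

COP = 5.1880, W = 0.2020 kW


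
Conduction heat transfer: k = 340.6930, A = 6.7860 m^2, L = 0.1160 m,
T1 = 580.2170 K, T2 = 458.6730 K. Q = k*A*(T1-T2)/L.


dT = 121.5440 K
Q = 340.6930 * 6.7860 * 121.5440 / 0.1160 = 2422437.6145 W

2422437.6145 W


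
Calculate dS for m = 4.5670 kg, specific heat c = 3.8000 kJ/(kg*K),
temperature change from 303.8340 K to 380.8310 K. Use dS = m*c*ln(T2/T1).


T2/T1 = 1.2534
ln(T2/T1) = 0.2259
dS = 4.5670 * 3.8000 * 0.2259 = 3.9200 kJ/K

3.9200 kJ/K


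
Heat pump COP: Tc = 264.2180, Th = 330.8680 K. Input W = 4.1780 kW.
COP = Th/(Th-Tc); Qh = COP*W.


COP = 330.8680 / 66.6500 = 4.9643
Qh = 4.9643 * 4.1780 = 20.7407 kW

COP = 4.9643, Qh = 20.7407 kW


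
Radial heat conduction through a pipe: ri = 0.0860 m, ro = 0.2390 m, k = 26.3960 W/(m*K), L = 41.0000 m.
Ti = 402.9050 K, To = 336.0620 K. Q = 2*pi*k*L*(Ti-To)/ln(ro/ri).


dT = 66.8430 K
ln(ro/ri) = 1.0221
Q = 2*pi*26.3960*41.0000*66.8430 / 1.0221 = 444690.1223 W

444690.1223 W


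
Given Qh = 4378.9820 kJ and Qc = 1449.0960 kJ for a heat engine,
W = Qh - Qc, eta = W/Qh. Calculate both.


W = 4378.9820 - 1449.0960 = 2929.8860 kJ
eta = 2929.8860 / 4378.9820 = 0.6691 = 66.9079%

W = 2929.8860 kJ, eta = 66.9079%


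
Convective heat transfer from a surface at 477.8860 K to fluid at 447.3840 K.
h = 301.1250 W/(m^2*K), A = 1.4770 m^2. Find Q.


dT = 30.5020 K
Q = 301.1250 * 1.4770 * 30.5020 = 13566.1191 W

13566.1191 W


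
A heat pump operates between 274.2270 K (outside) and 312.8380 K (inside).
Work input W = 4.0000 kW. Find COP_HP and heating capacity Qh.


COP = 312.8380 / 38.6110 = 8.1023
Qh = 8.1023 * 4.0000 = 32.4092 kW

COP = 8.1023, Qh = 32.4092 kW


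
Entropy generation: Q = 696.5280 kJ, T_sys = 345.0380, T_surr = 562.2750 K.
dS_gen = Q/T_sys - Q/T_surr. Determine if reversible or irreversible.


dS_sys = 696.5280/345.0380 = 2.0187 kJ/K
dS_surr = -696.5280/562.2750 = -1.2388 kJ/K
dS_gen = 2.0187 - 1.2388 = 0.7799 kJ/K (irreversible)

dS_gen = 0.7799 kJ/K, irreversible


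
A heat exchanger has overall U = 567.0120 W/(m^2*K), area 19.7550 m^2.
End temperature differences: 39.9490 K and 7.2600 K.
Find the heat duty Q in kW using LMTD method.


LMTD = 19.1699 K
Q = 567.0120 * 19.7550 * 19.1699 = 214728.4212 W = 214.7284 kW

214.7284 kW


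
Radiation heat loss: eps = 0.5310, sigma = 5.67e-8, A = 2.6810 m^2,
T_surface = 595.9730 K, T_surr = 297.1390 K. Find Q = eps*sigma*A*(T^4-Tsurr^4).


T^4 = 1.2616e+11
Tsurr^4 = 7.7954e+09
Q = 0.5310 * 5.67e-8 * 2.6810 * 1.1836e+11 = 9553.8818 W

9553.8818 W


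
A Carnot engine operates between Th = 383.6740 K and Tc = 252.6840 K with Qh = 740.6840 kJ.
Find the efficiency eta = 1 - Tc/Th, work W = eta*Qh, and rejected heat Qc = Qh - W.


eta = 1 - 252.6840/383.6740 = 0.3414
W = 0.3414 * 740.6840 = 252.8767 kJ
Qc = 740.6840 - 252.8767 = 487.8073 kJ

eta = 34.1410%, W = 252.8767 kJ, Qc = 487.8073 kJ


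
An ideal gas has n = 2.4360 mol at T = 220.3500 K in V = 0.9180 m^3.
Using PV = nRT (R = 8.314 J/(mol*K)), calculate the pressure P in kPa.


P = nRT/V = 2.4360 * 8.314 * 220.3500 / 0.9180
= 4462.7274 / 0.9180 = 4861.3588 Pa = 4.8614 kPa

4.8614 kPa


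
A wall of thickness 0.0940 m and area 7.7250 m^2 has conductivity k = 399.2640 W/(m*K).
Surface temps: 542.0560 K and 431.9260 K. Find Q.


dT = 110.1300 K
Q = 399.2640 * 7.7250 * 110.1300 / 0.0940 = 3613569.6263 W

3613569.6263 W


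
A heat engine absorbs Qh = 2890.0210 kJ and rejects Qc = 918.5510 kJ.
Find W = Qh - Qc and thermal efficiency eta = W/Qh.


W = 2890.0210 - 918.5510 = 1971.4700 kJ
eta = 1971.4700 / 2890.0210 = 0.6822 = 68.2165%

W = 1971.4700 kJ, eta = 68.2165%


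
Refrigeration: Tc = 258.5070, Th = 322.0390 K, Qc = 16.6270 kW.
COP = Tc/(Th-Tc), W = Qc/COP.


COP = 258.5070 / 63.5320 = 4.0689
W = 16.6270 / 4.0689 = 4.0863 kW

COP = 4.0689, W = 4.0863 kW


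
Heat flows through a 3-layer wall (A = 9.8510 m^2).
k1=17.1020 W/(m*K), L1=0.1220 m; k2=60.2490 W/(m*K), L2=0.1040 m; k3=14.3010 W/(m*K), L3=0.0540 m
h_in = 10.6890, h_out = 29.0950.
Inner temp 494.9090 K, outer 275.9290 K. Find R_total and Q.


R_conv_in = 1/(10.6890*9.8510) = 0.0095
R_1 = 0.1220/(17.1020*9.8510) = 0.0007
R_2 = 0.1040/(60.2490*9.8510) = 0.0002
R_3 = 0.0540/(14.3010*9.8510) = 0.0004
R_conv_out = 1/(29.0950*9.8510) = 0.0035
R_total = 0.0143 K/W
Q = 218.9800 / 0.0143 = 15346.9740 W

R_total = 0.0143 K/W, Q = 15346.9740 W


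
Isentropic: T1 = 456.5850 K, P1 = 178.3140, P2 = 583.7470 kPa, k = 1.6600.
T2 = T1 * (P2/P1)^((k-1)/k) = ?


(k-1)/k = 0.3976
(P2/P1)^exp = 1.6024
T2 = 456.5850 * 1.6024 = 731.6380 K

731.6380 K


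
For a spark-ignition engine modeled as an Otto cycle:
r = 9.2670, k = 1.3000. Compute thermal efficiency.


r^(k-1) = 1.9502
eta = 1 - 1/1.9502 = 0.4872 = 48.7235%

48.7235%


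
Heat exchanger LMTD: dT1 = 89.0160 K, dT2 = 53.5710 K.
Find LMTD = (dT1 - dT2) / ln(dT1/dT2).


dT1/dT2 = 1.6616
ln(dT1/dT2) = 0.5078
LMTD = 35.4450 / 0.5078 = 69.8000 K

69.8000 K


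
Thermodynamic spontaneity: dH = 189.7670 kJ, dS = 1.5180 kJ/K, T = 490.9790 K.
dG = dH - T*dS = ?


T*dS = 490.9790 * 1.5180 = 745.3061 kJ
dG = 189.7670 - 745.3061 = -555.5391 kJ (spontaneous)

dG = -555.5391 kJ, spontaneous


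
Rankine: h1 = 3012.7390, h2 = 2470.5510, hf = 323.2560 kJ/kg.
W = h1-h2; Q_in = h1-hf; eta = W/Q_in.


W = 542.1880 kJ/kg
Q_in = 2689.4830 kJ/kg
eta = 0.2016 = 20.1596%

eta = 20.1596%


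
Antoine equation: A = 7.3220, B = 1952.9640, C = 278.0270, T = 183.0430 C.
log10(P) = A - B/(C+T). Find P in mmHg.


C+T = 461.0700
B/(C+T) = 4.2357
log10(P) = 7.3220 - 4.2357 = 3.0863
P = 10^3.0863 = 1219.7722 mmHg

1219.7722 mmHg


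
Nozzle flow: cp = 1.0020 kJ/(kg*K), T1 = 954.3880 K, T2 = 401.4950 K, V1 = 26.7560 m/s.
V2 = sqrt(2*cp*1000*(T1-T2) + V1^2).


dT = 552.8930 K
2*cp*1000*dT = 1107997.5720
V1^2 = 715.8835
V2 = sqrt(1108713.4555) = 1052.9546 m/s

1052.9546 m/s


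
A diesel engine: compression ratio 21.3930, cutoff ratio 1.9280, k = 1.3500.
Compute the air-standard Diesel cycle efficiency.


r^(k-1) = 2.9214
rc^k = 2.4260
eta = 0.6104 = 61.0373%

61.0373%


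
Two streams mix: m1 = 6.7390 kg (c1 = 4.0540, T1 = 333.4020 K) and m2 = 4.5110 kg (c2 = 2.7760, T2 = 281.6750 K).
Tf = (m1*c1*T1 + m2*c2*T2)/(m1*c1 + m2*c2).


num = 12635.7966
den = 39.8424
Tf = 317.1441 K

317.1441 K


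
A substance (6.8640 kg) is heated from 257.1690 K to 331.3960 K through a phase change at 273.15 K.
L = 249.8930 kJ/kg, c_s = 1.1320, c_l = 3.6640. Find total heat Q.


Q1 (sensible, solid) = 6.8640 * 1.1320 * 15.9810 = 124.1731 kJ
Q2 (latent) = 6.8640 * 249.8930 = 1715.2656 kJ
Q3 (sensible, liquid) = 6.8640 * 3.6640 * 58.2460 = 1464.8692 kJ
Q_total = 3304.3079 kJ

3304.3079 kJ


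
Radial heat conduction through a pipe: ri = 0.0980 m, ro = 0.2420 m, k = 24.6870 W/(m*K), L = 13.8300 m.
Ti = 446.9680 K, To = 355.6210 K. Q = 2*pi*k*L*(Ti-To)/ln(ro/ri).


dT = 91.3470 K
ln(ro/ri) = 0.9040
Q = 2*pi*24.6870*13.8300*91.3470 / 0.9040 = 216775.6603 W

216775.6603 W


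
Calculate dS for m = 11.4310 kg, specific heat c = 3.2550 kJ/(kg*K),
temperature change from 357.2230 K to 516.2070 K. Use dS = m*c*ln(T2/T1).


T2/T1 = 1.4451
ln(T2/T1) = 0.3681
dS = 11.4310 * 3.2550 * 0.3681 = 13.6980 kJ/K

13.6980 kJ/K


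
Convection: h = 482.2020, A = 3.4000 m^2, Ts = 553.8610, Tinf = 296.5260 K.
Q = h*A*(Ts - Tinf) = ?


dT = 257.3350 K
Q = 482.2020 * 3.4000 * 257.3350 = 421897.3357 W

421897.3357 W


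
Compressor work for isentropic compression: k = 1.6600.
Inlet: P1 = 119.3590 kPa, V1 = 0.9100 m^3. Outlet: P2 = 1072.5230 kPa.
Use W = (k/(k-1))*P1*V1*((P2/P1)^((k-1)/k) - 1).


(k-1)/k = 0.3976
(P2/P1)^exp = 2.3940
W = 2.5152 * 119.3590 * 0.9100 * (2.3940 - 1) = 380.8213 kJ

380.8213 kJ


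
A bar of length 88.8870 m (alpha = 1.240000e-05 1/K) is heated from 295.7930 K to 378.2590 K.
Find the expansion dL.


dT = 82.4660 K
dL = 1.240000e-05 * 88.8870 * 82.4660 = 0.090894 m
L_final = 88.977894 m

dL = 0.090894 m


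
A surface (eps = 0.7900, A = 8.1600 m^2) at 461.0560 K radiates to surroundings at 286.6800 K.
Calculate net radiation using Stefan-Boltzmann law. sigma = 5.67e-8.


T^4 = 4.5187e+10
Tsurr^4 = 6.7544e+09
Q = 0.7900 * 5.67e-8 * 8.1600 * 3.8433e+10 = 14047.5633 W

14047.5633 W


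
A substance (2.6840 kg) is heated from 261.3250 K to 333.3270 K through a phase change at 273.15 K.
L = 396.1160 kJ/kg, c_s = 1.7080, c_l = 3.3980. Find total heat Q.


Q1 (sensible, solid) = 2.6840 * 1.7080 * 11.8250 = 54.2090 kJ
Q2 (latent) = 2.6840 * 396.1160 = 1063.1753 kJ
Q3 (sensible, liquid) = 2.6840 * 3.3980 * 60.1770 = 548.8282 kJ
Q_total = 1666.2126 kJ

1666.2126 kJ


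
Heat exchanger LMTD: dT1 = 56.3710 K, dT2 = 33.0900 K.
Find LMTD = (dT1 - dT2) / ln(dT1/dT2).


dT1/dT2 = 1.7036
ln(dT1/dT2) = 0.5327
LMTD = 23.2810 / 0.5327 = 43.7018 K

43.7018 K


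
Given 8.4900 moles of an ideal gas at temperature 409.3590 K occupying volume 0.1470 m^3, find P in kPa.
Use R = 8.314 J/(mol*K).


P = nRT/V = 8.4900 * 8.314 * 409.3590 / 0.1470
= 28894.9571 / 0.1470 = 196564.3338 Pa = 196.5643 kPa

196.5643 kPa


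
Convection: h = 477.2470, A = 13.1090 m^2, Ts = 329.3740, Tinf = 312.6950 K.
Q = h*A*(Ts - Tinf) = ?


dT = 16.6790 K
Q = 477.2470 * 13.1090 * 16.6790 = 104347.6756 W

104347.6756 W


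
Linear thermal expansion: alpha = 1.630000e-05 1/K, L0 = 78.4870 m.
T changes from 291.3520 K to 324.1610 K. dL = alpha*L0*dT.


dT = 32.8090 K
dL = 1.630000e-05 * 78.4870 * 32.8090 = 0.041974 m
L_final = 78.528974 m

dL = 0.041974 m


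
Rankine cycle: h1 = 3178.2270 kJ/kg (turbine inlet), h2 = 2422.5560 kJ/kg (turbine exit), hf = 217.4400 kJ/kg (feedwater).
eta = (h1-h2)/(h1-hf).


W = 755.6710 kJ/kg
Q_in = 2960.7870 kJ/kg
eta = 0.2552 = 25.5226%

eta = 25.5226%


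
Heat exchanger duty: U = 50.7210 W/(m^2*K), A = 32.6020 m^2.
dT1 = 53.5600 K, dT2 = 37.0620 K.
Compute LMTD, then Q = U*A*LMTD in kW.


LMTD = 44.8059 K
Q = 50.7210 * 32.6020 * 44.8059 = 74091.3274 W = 74.0913 kW

74.0913 kW


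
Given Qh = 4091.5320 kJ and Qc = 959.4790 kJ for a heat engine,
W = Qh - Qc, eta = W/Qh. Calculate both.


W = 4091.5320 - 959.4790 = 3132.0530 kJ
eta = 3132.0530 / 4091.5320 = 0.7655 = 76.5496%

W = 3132.0530 kJ, eta = 76.5496%


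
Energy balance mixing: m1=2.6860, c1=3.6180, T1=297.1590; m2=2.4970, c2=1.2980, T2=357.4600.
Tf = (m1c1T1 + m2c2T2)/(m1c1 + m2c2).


num = 4046.3415
den = 12.9591
Tf = 312.2405 K

312.2405 K


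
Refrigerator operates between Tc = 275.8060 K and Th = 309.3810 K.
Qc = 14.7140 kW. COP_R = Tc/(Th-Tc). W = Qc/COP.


COP = 275.8060 / 33.5750 = 8.2146
W = 14.7140 / 8.2146 = 1.7912 kW

COP = 8.2146, W = 1.7912 kW


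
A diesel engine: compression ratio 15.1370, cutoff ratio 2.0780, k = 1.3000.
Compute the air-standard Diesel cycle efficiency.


r^(k-1) = 2.2595
rc^k = 2.5879
eta = 0.4985 = 49.8541%

49.8541%


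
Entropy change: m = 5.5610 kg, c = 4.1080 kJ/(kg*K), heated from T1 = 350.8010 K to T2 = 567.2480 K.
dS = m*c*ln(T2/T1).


T2/T1 = 1.6170
ln(T2/T1) = 0.4806
dS = 5.5610 * 4.1080 * 0.4806 = 10.9786 kJ/K

10.9786 kJ/K


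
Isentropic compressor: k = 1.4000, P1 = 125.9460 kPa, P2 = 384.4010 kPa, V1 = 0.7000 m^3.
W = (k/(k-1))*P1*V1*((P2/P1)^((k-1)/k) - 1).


(k-1)/k = 0.2857
(P2/P1)^exp = 1.3755
W = 3.5000 * 125.9460 * 0.7000 * (1.3755 - 1) = 115.8638 kJ

115.8638 kJ


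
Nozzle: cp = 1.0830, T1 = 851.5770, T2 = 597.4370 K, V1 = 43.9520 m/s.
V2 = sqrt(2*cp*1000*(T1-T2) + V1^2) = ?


dT = 254.1400 K
2*cp*1000*dT = 550467.2400
V1^2 = 1931.7783
V2 = sqrt(552399.0183) = 743.2355 m/s

743.2355 m/s


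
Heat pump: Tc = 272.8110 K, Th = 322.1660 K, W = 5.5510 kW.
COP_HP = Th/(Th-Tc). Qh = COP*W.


COP = 322.1660 / 49.3550 = 6.5275
Qh = 6.5275 * 5.5510 = 36.2343 kW

COP = 6.5275, Qh = 36.2343 kW


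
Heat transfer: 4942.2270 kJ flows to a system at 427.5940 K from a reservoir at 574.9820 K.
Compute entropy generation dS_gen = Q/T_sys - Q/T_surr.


dS_sys = 4942.2270/427.5940 = 11.5582 kJ/K
dS_surr = -4942.2270/574.9820 = -8.5954 kJ/K
dS_gen = 11.5582 - 8.5954 = 2.9628 kJ/K (irreversible)

dS_gen = 2.9628 kJ/K, irreversible


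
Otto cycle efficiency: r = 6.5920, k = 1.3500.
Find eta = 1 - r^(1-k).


r^(k-1) = 1.9349
eta = 1 - 1/1.9349 = 0.4832 = 48.3174%

48.3174%


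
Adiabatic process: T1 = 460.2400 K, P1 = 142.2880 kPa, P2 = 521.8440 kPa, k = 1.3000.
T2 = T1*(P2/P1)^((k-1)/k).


(k-1)/k = 0.2308
(P2/P1)^exp = 1.3497
T2 = 460.2400 * 1.3497 = 621.1896 K

621.1896 K


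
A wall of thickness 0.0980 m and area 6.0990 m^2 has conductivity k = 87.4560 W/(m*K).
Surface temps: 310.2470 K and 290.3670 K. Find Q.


dT = 19.8800 K
Q = 87.4560 * 6.0990 * 19.8800 / 0.0980 = 108202.8121 W

108202.8121 W


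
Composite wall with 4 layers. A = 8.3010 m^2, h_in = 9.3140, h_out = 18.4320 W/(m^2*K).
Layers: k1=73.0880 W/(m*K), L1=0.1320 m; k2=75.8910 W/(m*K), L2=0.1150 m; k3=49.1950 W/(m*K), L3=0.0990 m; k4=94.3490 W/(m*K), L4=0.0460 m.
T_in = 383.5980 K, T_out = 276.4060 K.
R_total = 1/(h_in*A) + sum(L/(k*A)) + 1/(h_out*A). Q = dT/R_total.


R_conv_in = 1/(9.3140*8.3010) = 0.0129
R_1 = 0.1320/(73.0880*8.3010) = 0.0002
R_2 = 0.1150/(75.8910*8.3010) = 0.0002
R_3 = 0.0990/(49.1950*8.3010) = 0.0002
R_4 = 0.0460/(94.3490*8.3010) = 5.8734e-05
R_conv_out = 1/(18.4320*8.3010) = 0.0065
R_total = 0.0202 K/W
Q = 107.1920 / 0.0202 = 5314.1454 W

R_total = 0.0202 K/W, Q = 5314.1454 W


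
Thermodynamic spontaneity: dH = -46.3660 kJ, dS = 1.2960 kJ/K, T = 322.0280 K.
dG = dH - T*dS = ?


T*dS = 322.0280 * 1.2960 = 417.3483 kJ
dG = -46.3660 - 417.3483 = -463.7143 kJ (spontaneous)

dG = -463.7143 kJ, spontaneous


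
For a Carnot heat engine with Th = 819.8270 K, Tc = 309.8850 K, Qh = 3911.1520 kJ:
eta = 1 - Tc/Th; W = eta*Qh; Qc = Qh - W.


eta = 1 - 309.8850/819.8270 = 0.6220
W = 0.6220 * 3911.1520 = 2432.7824 kJ
Qc = 3911.1520 - 2432.7824 = 1478.3696 kJ

eta = 62.2012%, W = 2432.7824 kJ, Qc = 1478.3696 kJ


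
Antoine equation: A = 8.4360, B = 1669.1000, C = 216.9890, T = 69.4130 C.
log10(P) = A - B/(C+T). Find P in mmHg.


C+T = 286.4020
B/(C+T) = 5.8278
log10(P) = 8.4360 - 5.8278 = 2.6082
P = 10^2.6082 = 405.6744 mmHg

405.6744 mmHg


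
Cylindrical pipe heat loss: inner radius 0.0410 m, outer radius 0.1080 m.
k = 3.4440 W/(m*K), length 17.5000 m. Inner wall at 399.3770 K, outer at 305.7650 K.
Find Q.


dT = 93.6120 K
ln(ro/ri) = 0.9686
Q = 2*pi*3.4440*17.5000*93.6120 / 0.9686 = 36600.4505 W

36600.4505 W


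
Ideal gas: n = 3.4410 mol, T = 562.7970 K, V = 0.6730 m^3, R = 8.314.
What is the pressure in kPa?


P = nRT/V = 3.4410 * 8.314 * 562.7970 / 0.6730
= 16100.7633 / 0.6730 = 23923.8683 Pa = 23.9239 kPa

23.9239 kPa


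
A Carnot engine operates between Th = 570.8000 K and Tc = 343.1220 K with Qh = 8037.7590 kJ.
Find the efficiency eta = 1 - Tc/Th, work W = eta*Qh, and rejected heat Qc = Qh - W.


eta = 1 - 343.1220/570.8000 = 0.3989
W = 0.3989 * 8037.7590 = 3206.0632 kJ
Qc = 8037.7590 - 3206.0632 = 4831.6958 kJ

eta = 39.8875%, W = 3206.0632 kJ, Qc = 4831.6958 kJ


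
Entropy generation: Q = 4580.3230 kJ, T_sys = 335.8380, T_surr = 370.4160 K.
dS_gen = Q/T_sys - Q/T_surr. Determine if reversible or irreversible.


dS_sys = 4580.3230/335.8380 = 13.6385 kJ/K
dS_surr = -4580.3230/370.4160 = -12.3653 kJ/K
dS_gen = 13.6385 - 12.3653 = 1.2731 kJ/K (irreversible)

dS_gen = 1.2731 kJ/K, irreversible


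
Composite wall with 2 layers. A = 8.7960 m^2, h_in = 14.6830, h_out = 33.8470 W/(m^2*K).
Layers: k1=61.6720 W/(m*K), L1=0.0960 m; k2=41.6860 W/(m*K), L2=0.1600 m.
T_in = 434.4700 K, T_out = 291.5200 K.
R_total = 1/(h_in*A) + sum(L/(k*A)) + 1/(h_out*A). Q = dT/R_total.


R_conv_in = 1/(14.6830*8.7960) = 0.0077
R_1 = 0.0960/(61.6720*8.7960) = 0.0002
R_2 = 0.1600/(41.6860*8.7960) = 0.0004
R_conv_out = 1/(33.8470*8.7960) = 0.0034
R_total = 0.0117 K/W
Q = 142.9500 / 0.0117 = 12202.2586 W

R_total = 0.0117 K/W, Q = 12202.2586 W


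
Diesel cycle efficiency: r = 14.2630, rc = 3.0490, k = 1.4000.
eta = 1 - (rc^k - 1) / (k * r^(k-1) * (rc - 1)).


r^(k-1) = 2.8952
rc^k = 4.7623
eta = 0.5470 = 54.6994%

54.6994%


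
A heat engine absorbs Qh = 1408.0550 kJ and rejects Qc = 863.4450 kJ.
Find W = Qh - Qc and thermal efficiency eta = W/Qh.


W = 1408.0550 - 863.4450 = 544.6100 kJ
eta = 544.6100 / 1408.0550 = 0.3868 = 38.6782%

W = 544.6100 kJ, eta = 38.6782%


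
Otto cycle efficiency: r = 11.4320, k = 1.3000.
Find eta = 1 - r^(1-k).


r^(k-1) = 2.0770
eta = 1 - 1/2.0770 = 0.5185 = 51.8537%

51.8537%


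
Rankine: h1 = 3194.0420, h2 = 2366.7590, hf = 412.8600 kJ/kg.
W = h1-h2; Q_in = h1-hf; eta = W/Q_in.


W = 827.2830 kJ/kg
Q_in = 2781.1820 kJ/kg
eta = 0.2975 = 29.7457%

eta = 29.7457%


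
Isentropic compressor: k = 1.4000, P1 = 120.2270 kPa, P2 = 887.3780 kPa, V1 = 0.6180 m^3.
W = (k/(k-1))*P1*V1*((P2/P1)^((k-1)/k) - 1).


(k-1)/k = 0.2857
(P2/P1)^exp = 1.7702
W = 3.5000 * 120.2270 * 0.6180 * (1.7702 - 1) = 200.2999 kJ

200.2999 kJ


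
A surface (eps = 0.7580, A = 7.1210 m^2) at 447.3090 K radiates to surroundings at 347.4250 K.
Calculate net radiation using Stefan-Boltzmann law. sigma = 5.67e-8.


T^4 = 4.0034e+10
Tsurr^4 = 1.4569e+10
Q = 0.7580 * 5.67e-8 * 7.1210 * 2.5465e+10 = 7793.4737 W

7793.4737 W


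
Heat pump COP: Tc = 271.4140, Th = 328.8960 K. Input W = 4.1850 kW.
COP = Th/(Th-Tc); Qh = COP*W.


COP = 328.8960 / 57.4820 = 5.7217
Qh = 5.7217 * 4.1850 = 23.9454 kW

COP = 5.7217, Qh = 23.9454 kW


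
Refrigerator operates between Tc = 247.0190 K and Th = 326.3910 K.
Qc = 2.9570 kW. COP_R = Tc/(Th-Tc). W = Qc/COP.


COP = 247.0190 / 79.3720 = 3.1122
W = 2.9570 / 3.1122 = 0.9501 kW

COP = 3.1122, W = 0.9501 kW


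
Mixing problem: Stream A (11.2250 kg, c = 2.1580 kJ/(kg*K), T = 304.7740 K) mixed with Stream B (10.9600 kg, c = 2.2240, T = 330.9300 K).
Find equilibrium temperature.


num = 15449.1402
den = 48.5986
Tf = 317.8928 K

317.8928 K


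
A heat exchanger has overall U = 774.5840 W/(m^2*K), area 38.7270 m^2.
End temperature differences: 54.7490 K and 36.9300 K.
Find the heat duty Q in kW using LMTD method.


LMTD = 45.2563 K
Q = 774.5840 * 38.7270 * 45.2563 = 1357568.7156 W = 1357.5687 kW

1357.5687 kW


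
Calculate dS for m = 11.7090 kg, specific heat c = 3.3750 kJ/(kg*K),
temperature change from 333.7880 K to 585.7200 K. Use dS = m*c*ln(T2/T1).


T2/T1 = 1.7548
ln(T2/T1) = 0.5623
dS = 11.7090 * 3.3750 * 0.5623 = 22.2223 kJ/K

22.2223 kJ/K


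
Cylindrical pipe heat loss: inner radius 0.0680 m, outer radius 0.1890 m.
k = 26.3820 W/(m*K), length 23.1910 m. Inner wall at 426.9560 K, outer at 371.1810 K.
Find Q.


dT = 55.7750 K
ln(ro/ri) = 1.0222
Q = 2*pi*26.3820*23.1910*55.7750 / 1.0222 = 209746.1808 W

209746.1808 W


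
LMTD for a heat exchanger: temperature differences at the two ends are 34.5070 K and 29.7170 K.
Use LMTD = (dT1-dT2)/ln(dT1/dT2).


dT1/dT2 = 1.1612
ln(dT1/dT2) = 0.1494
LMTD = 4.7900 / 0.1494 = 32.0524 K

32.0524 K


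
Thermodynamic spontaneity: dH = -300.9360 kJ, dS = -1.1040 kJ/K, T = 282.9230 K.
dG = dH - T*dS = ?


T*dS = 282.9230 * -1.1040 = -312.3470 kJ
dG = -300.9360 + 312.3470 = 11.4110 kJ (non-spontaneous)

dG = 11.4110 kJ, non-spontaneous


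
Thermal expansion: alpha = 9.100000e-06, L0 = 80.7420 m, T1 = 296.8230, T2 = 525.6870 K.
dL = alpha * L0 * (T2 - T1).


dT = 228.8640 K
dL = 9.100000e-06 * 80.7420 * 228.8640 = 0.168158 m
L_final = 80.910158 m

dL = 0.168158 m


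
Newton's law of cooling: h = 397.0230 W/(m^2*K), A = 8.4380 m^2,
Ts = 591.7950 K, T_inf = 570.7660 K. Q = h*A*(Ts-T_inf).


dT = 21.0290 K
Q = 397.0230 * 8.4380 * 21.0290 = 70448.8339 W

70448.8339 W


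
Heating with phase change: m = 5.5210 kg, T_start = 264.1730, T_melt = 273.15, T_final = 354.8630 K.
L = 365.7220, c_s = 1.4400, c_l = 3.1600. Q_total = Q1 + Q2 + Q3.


Q1 (sensible, solid) = 5.5210 * 1.4400 * 8.9770 = 71.3693 kJ
Q2 (latent) = 5.5210 * 365.7220 = 2019.1512 kJ
Q3 (sensible, liquid) = 5.5210 * 3.1600 * 81.7130 = 1425.5944 kJ
Q_total = 3516.1149 kJ

3516.1149 kJ


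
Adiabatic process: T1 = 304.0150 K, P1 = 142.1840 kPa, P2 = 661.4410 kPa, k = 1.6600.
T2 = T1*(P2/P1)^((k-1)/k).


(k-1)/k = 0.3976
(P2/P1)^exp = 1.8427
T2 = 304.0150 * 1.8427 = 560.1991 K

560.1991 K


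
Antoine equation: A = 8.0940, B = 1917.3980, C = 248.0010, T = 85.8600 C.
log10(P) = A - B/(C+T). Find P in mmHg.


C+T = 333.8610
B/(C+T) = 5.7431
log10(P) = 8.0940 - 5.7431 = 2.3509
P = 10^2.3509 = 224.3352 mmHg

224.3352 mmHg


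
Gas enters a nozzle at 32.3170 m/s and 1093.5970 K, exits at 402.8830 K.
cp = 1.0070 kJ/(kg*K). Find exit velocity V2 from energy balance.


dT = 690.7140 K
2*cp*1000*dT = 1391097.9960
V1^2 = 1044.3885
V2 = sqrt(1392142.3845) = 1179.8908 m/s

1179.8908 m/s


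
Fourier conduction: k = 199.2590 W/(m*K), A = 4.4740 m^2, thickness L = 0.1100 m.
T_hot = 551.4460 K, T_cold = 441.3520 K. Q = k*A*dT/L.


dT = 110.0940 K
Q = 199.2590 * 4.4740 * 110.0940 / 0.1100 = 892246.5803 W

892246.5803 W


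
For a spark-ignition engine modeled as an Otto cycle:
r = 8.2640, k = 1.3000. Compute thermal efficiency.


r^(k-1) = 1.8843
eta = 1 - 1/1.8843 = 0.4693 = 46.9308%

46.9308%


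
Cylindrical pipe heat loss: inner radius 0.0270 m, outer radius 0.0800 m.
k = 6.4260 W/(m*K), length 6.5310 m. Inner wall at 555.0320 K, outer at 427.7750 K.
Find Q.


dT = 127.2570 K
ln(ro/ri) = 1.0862
Q = 2*pi*6.4260*6.5310*127.2570 / 1.0862 = 30894.1497 W

30894.1497 W


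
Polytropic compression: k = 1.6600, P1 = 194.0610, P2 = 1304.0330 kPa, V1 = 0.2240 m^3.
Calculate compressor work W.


(k-1)/k = 0.3976
(P2/P1)^exp = 2.1328
W = 2.5152 * 194.0610 * 0.2240 * (2.1328 - 1) = 123.8502 kJ

123.8502 kJ


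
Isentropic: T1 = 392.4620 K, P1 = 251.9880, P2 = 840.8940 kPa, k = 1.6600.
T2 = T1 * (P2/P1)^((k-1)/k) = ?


(k-1)/k = 0.3976
(P2/P1)^exp = 1.6147
T2 = 392.4620 * 1.6147 = 633.6961 K

633.6961 K


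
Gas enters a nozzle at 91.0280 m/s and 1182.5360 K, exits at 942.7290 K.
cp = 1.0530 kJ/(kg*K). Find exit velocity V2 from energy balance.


dT = 239.8070 K
2*cp*1000*dT = 505033.5420
V1^2 = 8286.0968
V2 = sqrt(513319.6388) = 716.4633 m/s

716.4633 m/s


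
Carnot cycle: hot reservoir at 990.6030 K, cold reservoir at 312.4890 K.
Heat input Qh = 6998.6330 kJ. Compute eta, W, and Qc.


eta = 1 - 312.4890/990.6030 = 0.6845
W = 0.6845 * 6998.6330 = 4790.8910 kJ
Qc = 6998.6330 - 4790.8910 = 2207.7420 kJ

eta = 68.4547%, W = 4790.8910 kJ, Qc = 2207.7420 kJ


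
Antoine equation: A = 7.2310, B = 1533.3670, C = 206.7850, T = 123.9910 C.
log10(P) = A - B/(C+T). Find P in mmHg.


C+T = 330.7760
B/(C+T) = 4.6357
log10(P) = 7.2310 - 4.6357 = 2.5953
P = 10^2.5953 = 393.8530 mmHg

393.8530 mmHg


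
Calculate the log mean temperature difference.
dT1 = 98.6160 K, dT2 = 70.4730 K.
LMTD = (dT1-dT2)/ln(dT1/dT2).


dT1/dT2 = 1.3993
ln(dT1/dT2) = 0.3360
LMTD = 28.1430 / 0.3360 = 83.7580 K

83.7580 K


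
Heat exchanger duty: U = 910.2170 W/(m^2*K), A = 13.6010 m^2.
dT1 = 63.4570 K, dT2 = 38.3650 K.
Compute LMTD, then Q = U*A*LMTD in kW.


LMTD = 49.8632 K
Q = 910.2170 * 13.6010 * 49.8632 = 617299.3532 W = 617.2994 kW

617.2994 kW


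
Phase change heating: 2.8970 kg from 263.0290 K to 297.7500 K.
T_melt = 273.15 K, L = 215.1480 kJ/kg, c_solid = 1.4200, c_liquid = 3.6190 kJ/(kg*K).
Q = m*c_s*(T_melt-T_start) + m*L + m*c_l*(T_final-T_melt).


Q1 (sensible, solid) = 2.8970 * 1.4200 * 10.1210 = 41.6352 kJ
Q2 (latent) = 2.8970 * 215.1480 = 623.2838 kJ
Q3 (sensible, liquid) = 2.8970 * 3.6190 * 24.6000 = 257.9124 kJ
Q_total = 922.8313 kJ

922.8313 kJ


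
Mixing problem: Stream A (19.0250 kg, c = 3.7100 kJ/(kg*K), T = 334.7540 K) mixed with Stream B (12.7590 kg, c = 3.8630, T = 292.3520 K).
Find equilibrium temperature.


num = 38037.3082
den = 119.8708
Tf = 317.3193 K

317.3193 K


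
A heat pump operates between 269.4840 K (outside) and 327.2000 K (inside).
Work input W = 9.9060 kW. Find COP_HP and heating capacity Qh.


COP = 327.2000 / 57.7160 = 5.6691
Qh = 5.6691 * 9.9060 = 56.1585 kW

COP = 5.6691, Qh = 56.1585 kW


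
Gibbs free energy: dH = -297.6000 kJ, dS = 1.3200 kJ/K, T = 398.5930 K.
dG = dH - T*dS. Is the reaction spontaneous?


T*dS = 398.5930 * 1.3200 = 526.1428 kJ
dG = -297.6000 - 526.1428 = -823.7428 kJ (spontaneous)

dG = -823.7428 kJ, spontaneous


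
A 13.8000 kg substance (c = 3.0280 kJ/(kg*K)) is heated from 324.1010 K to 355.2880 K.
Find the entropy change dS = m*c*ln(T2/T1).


T2/T1 = 1.0962
ln(T2/T1) = 0.0919
dS = 13.8000 * 3.0280 * 0.0919 = 3.8391 kJ/K

3.8391 kJ/K


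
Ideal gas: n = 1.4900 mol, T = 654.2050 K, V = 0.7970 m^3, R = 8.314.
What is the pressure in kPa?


P = nRT/V = 1.4900 * 8.314 * 654.2050 / 0.7970
= 8104.2000 / 0.7970 = 10168.3814 Pa = 10.1684 kPa

10.1684 kPa


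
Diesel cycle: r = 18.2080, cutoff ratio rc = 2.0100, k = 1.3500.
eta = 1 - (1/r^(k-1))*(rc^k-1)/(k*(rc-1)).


r^(k-1) = 2.7612
rc^k = 2.5663
eta = 0.5840 = 58.3955%

58.3955%


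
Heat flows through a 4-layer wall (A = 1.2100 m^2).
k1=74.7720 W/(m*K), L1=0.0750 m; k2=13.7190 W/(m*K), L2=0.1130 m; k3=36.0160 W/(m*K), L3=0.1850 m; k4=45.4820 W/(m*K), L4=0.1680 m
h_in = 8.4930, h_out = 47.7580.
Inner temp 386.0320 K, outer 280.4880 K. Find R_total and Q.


R_conv_in = 1/(8.4930*1.2100) = 0.0973
R_1 = 0.0750/(74.7720*1.2100) = 0.0008
R_2 = 0.1130/(13.7190*1.2100) = 0.0068
R_3 = 0.1850/(36.0160*1.2100) = 0.0042
R_4 = 0.1680/(45.4820*1.2100) = 0.0031
R_conv_out = 1/(47.7580*1.2100) = 0.0173
R_total = 0.1295 K/W
Q = 105.5440 / 0.1295 = 814.7095 W

R_total = 0.1295 K/W, Q = 814.7095 W


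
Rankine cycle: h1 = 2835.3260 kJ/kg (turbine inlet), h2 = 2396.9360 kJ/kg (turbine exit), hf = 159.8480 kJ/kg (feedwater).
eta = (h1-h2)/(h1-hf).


W = 438.3900 kJ/kg
Q_in = 2675.4780 kJ/kg
eta = 0.1639 = 16.3855%

eta = 16.3855%


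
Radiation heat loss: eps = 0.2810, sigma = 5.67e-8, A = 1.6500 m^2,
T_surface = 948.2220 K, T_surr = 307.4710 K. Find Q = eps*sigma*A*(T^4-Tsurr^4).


T^4 = 8.0843e+11
Tsurr^4 = 8.9375e+09
Q = 0.2810 * 5.67e-8 * 1.6500 * 7.9949e+11 = 21017.7089 W

21017.7089 W


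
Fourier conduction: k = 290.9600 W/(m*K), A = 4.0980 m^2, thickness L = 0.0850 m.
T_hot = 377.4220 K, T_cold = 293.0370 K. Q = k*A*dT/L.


dT = 84.3850 K
Q = 290.9600 * 4.0980 * 84.3850 / 0.0850 = 1183727.0475 W

1183727.0475 W


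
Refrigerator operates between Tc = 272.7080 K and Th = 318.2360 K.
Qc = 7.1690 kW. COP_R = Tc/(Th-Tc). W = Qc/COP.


COP = 272.7080 / 45.5280 = 5.9899
W = 7.1690 / 5.9899 = 1.1968 kW

COP = 5.9899, W = 1.1968 kW


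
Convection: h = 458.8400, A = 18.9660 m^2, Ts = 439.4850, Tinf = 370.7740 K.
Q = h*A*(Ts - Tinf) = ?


dT = 68.7110 K
Q = 458.8400 * 18.9660 * 68.7110 = 597947.8195 W

597947.8195 W


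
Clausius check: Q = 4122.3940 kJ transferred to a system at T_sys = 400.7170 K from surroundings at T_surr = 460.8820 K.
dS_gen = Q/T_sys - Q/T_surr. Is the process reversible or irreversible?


dS_sys = 4122.3940/400.7170 = 10.2875 kJ/K
dS_surr = -4122.3940/460.8820 = -8.9446 kJ/K
dS_gen = 10.2875 - 8.9446 = 1.3430 kJ/K (irreversible)

dS_gen = 1.3430 kJ/K, irreversible


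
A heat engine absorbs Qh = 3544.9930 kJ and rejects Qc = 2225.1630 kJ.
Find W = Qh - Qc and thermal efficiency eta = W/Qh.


W = 3544.9930 - 2225.1630 = 1319.8300 kJ
eta = 1319.8300 / 3544.9930 = 0.3723 = 37.2308%

W = 1319.8300 kJ, eta = 37.2308%


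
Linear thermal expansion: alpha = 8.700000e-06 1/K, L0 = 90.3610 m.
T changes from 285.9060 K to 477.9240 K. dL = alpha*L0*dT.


dT = 192.0180 K
dL = 8.700000e-06 * 90.3610 * 192.0180 = 0.150953 m
L_final = 90.511953 m

dL = 0.150953 m


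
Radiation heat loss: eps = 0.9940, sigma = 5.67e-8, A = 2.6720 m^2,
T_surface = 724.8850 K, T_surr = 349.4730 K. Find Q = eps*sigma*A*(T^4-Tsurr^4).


T^4 = 2.7611e+11
Tsurr^4 = 1.4916e+10
Q = 0.9940 * 5.67e-8 * 2.6720 * 2.6119e+11 = 39333.5335 W

39333.5335 W


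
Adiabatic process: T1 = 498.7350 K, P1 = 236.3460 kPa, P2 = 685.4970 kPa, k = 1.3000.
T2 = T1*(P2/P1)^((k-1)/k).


(k-1)/k = 0.2308
(P2/P1)^exp = 1.2786
T2 = 498.7350 * 1.2786 = 637.6623 K

637.6623 K


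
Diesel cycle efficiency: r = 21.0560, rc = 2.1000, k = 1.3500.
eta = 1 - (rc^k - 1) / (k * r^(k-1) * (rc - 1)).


r^(k-1) = 2.9052
rc^k = 2.7227
eta = 0.6007 = 60.0703%

60.0703%


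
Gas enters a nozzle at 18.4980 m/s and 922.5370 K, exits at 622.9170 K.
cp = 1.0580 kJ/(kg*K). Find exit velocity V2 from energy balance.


dT = 299.6200 K
2*cp*1000*dT = 633995.9200
V1^2 = 342.1760
V2 = sqrt(634338.0960) = 796.4534 m/s

796.4534 m/s


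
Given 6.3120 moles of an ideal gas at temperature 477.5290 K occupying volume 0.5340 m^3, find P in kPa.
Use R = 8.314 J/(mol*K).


P = nRT/V = 6.3120 * 8.314 * 477.5290 / 0.5340
= 25059.7516 / 0.5340 = 46928.3737 Pa = 46.9284 kPa

46.9284 kPa


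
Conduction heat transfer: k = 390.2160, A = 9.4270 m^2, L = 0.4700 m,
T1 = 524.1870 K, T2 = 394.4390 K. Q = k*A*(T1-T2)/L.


dT = 129.7480 K
Q = 390.2160 * 9.4270 * 129.7480 / 0.4700 = 1015503.4287 W

1015503.4287 W
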